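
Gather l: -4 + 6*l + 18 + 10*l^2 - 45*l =10*l^2 - 39*l + 14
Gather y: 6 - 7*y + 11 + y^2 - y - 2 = y^2 - 8*y + 15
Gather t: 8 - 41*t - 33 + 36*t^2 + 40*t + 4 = 36*t^2 - t - 21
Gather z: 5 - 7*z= 5 - 7*z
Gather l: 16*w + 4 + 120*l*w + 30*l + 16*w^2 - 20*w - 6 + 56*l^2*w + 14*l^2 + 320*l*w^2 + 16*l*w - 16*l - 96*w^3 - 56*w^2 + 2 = l^2*(56*w + 14) + l*(320*w^2 + 136*w + 14) - 96*w^3 - 40*w^2 - 4*w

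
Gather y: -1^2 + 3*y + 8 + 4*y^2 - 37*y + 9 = 4*y^2 - 34*y + 16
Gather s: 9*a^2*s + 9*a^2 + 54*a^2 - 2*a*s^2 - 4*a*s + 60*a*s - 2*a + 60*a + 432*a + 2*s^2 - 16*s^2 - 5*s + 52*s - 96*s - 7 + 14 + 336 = 63*a^2 + 490*a + s^2*(-2*a - 14) + s*(9*a^2 + 56*a - 49) + 343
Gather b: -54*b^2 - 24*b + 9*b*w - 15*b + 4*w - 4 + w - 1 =-54*b^2 + b*(9*w - 39) + 5*w - 5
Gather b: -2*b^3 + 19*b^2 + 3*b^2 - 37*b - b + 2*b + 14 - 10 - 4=-2*b^3 + 22*b^2 - 36*b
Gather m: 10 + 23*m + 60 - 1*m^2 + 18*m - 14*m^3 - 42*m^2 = -14*m^3 - 43*m^2 + 41*m + 70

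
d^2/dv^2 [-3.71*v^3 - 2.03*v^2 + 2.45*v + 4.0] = -22.26*v - 4.06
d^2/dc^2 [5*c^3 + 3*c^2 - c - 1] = 30*c + 6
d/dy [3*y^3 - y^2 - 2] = y*(9*y - 2)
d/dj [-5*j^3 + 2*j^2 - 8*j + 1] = -15*j^2 + 4*j - 8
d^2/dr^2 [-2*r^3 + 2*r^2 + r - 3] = 4 - 12*r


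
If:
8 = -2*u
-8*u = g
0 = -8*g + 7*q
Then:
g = 32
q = 256/7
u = -4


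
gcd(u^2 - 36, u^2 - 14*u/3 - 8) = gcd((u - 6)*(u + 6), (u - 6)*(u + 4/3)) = u - 6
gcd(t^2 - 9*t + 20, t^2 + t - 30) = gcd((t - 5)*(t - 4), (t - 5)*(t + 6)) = t - 5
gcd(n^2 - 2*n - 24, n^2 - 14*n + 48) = n - 6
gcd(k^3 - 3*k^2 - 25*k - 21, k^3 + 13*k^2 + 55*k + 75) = k + 3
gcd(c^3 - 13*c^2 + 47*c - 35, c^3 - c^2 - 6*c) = 1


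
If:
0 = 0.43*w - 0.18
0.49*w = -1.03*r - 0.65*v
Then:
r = -0.631067961165049*v - 0.199142018514337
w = 0.42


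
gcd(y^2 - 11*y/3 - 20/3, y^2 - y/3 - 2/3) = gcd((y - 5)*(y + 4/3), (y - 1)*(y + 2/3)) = 1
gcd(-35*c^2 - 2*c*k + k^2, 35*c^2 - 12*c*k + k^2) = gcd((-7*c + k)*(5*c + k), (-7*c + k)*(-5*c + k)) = 7*c - k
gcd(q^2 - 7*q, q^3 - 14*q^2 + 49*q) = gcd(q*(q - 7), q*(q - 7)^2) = q^2 - 7*q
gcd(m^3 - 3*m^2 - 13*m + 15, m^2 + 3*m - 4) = m - 1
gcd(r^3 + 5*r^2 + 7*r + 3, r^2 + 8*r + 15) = r + 3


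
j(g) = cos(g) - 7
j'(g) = -sin(g)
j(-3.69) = -7.85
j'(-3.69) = -0.52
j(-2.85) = -7.96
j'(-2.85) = 0.29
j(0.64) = -6.20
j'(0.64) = -0.60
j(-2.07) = -7.48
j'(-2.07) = 0.88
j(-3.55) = -7.92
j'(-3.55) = -0.40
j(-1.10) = -6.55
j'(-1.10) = 0.89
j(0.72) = -6.25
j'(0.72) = -0.66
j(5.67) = -6.18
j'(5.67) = 0.58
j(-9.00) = -7.91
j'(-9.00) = 0.41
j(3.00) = -7.99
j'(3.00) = -0.14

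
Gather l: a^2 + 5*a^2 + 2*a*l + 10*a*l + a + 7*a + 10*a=6*a^2 + 12*a*l + 18*a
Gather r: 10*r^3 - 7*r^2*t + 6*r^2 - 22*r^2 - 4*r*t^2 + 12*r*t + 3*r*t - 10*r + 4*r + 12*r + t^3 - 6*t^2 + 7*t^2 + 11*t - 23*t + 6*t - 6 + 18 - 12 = 10*r^3 + r^2*(-7*t - 16) + r*(-4*t^2 + 15*t + 6) + t^3 + t^2 - 6*t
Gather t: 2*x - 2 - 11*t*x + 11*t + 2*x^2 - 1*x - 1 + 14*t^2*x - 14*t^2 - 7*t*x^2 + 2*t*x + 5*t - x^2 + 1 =t^2*(14*x - 14) + t*(-7*x^2 - 9*x + 16) + x^2 + x - 2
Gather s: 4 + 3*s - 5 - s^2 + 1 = -s^2 + 3*s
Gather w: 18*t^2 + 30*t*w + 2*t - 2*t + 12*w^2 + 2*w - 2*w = 18*t^2 + 30*t*w + 12*w^2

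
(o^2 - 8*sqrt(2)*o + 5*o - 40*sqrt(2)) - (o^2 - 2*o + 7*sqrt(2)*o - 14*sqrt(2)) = -15*sqrt(2)*o + 7*o - 26*sqrt(2)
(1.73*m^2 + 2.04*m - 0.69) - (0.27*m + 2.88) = 1.73*m^2 + 1.77*m - 3.57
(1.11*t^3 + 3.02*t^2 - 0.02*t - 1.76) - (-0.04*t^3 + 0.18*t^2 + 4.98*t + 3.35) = 1.15*t^3 + 2.84*t^2 - 5.0*t - 5.11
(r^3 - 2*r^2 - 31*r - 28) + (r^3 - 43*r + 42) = 2*r^3 - 2*r^2 - 74*r + 14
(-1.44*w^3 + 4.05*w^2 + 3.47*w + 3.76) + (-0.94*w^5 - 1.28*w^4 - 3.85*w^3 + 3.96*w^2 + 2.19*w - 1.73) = -0.94*w^5 - 1.28*w^4 - 5.29*w^3 + 8.01*w^2 + 5.66*w + 2.03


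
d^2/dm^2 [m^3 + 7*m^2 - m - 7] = 6*m + 14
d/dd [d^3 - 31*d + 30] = 3*d^2 - 31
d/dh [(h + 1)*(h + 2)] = 2*h + 3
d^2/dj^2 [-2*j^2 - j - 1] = -4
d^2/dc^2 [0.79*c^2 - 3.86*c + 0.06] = 1.58000000000000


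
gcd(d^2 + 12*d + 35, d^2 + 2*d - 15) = d + 5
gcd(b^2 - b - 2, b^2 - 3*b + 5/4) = 1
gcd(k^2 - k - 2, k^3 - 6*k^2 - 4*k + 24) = k - 2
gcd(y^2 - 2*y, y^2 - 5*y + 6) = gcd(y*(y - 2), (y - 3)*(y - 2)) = y - 2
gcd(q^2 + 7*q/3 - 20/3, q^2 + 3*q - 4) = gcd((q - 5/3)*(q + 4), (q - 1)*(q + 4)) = q + 4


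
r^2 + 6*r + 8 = (r + 2)*(r + 4)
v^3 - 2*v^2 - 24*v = v*(v - 6)*(v + 4)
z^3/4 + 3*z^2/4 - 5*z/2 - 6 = (z/4 + 1)*(z - 3)*(z + 2)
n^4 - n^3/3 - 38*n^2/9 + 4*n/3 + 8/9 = (n - 2)*(n - 2/3)*(n + 1/3)*(n + 2)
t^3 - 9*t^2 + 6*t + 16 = (t - 8)*(t - 2)*(t + 1)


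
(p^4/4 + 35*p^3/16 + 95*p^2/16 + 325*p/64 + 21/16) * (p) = p^5/4 + 35*p^4/16 + 95*p^3/16 + 325*p^2/64 + 21*p/16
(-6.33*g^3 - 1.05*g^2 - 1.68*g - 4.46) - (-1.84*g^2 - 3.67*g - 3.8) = -6.33*g^3 + 0.79*g^2 + 1.99*g - 0.66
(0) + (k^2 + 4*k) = k^2 + 4*k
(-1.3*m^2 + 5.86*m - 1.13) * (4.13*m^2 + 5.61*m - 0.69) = -5.369*m^4 + 16.9088*m^3 + 29.1047*m^2 - 10.3827*m + 0.7797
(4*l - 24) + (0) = 4*l - 24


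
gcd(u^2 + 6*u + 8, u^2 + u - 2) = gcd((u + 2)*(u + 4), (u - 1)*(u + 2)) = u + 2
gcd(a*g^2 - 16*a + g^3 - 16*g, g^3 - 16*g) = g^2 - 16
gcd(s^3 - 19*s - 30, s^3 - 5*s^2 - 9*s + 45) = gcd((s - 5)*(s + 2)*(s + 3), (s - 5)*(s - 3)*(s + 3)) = s^2 - 2*s - 15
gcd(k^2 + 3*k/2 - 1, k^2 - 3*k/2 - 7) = k + 2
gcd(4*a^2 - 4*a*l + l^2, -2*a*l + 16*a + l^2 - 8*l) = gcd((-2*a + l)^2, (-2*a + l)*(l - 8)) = 2*a - l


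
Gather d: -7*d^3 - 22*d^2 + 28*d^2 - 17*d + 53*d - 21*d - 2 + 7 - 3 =-7*d^3 + 6*d^2 + 15*d + 2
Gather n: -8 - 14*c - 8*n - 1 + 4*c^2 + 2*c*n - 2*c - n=4*c^2 - 16*c + n*(2*c - 9) - 9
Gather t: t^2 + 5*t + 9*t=t^2 + 14*t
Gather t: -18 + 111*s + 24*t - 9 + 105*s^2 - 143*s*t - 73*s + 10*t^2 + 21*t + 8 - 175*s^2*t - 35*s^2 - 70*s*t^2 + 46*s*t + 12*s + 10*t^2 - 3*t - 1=70*s^2 + 50*s + t^2*(20 - 70*s) + t*(-175*s^2 - 97*s + 42) - 20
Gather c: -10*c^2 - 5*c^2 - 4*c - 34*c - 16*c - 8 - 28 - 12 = -15*c^2 - 54*c - 48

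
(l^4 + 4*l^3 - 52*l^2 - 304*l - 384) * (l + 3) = l^5 + 7*l^4 - 40*l^3 - 460*l^2 - 1296*l - 1152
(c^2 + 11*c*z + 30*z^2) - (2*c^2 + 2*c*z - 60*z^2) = -c^2 + 9*c*z + 90*z^2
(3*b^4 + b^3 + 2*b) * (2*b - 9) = 6*b^5 - 25*b^4 - 9*b^3 + 4*b^2 - 18*b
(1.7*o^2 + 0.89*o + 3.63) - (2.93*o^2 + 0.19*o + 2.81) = -1.23*o^2 + 0.7*o + 0.82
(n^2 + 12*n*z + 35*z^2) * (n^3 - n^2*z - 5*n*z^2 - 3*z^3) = n^5 + 11*n^4*z + 18*n^3*z^2 - 98*n^2*z^3 - 211*n*z^4 - 105*z^5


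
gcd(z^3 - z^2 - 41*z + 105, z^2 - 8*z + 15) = z^2 - 8*z + 15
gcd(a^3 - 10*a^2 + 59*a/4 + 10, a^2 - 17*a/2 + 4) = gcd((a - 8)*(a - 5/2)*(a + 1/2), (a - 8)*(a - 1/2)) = a - 8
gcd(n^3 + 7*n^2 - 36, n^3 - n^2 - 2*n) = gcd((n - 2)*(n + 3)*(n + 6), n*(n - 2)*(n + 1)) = n - 2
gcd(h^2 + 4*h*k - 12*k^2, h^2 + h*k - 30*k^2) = h + 6*k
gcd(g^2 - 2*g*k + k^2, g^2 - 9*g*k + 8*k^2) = g - k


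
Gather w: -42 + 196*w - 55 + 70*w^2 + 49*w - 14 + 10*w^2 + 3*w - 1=80*w^2 + 248*w - 112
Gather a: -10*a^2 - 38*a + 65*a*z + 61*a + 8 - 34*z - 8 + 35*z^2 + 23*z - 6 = -10*a^2 + a*(65*z + 23) + 35*z^2 - 11*z - 6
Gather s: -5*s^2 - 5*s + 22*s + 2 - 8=-5*s^2 + 17*s - 6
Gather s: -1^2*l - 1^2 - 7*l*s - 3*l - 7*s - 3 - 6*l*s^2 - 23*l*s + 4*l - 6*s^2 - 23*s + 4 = s^2*(-6*l - 6) + s*(-30*l - 30)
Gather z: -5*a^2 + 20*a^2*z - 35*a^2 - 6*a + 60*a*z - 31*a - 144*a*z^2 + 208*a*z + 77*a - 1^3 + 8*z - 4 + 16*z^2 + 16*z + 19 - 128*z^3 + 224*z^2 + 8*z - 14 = -40*a^2 + 40*a - 128*z^3 + z^2*(240 - 144*a) + z*(20*a^2 + 268*a + 32)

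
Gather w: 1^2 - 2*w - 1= -2*w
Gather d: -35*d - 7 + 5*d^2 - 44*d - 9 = 5*d^2 - 79*d - 16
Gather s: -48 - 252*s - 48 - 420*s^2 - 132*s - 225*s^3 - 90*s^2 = -225*s^3 - 510*s^2 - 384*s - 96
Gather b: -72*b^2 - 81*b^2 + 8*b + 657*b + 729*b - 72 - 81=-153*b^2 + 1394*b - 153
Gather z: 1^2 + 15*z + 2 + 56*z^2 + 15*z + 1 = 56*z^2 + 30*z + 4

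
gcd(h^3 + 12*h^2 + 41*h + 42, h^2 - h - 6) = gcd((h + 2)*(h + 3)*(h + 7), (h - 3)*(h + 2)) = h + 2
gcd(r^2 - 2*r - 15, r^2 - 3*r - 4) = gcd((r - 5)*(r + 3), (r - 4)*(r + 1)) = 1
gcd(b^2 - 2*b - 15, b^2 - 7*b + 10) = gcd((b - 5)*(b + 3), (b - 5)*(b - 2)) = b - 5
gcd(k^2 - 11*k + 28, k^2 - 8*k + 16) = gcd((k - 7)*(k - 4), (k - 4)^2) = k - 4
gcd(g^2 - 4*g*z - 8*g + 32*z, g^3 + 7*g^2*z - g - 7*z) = 1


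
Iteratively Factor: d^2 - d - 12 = (d + 3)*(d - 4)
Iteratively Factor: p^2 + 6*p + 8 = (p + 2)*(p + 4)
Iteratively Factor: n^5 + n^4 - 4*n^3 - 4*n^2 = (n + 1)*(n^4 - 4*n^2) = (n - 2)*(n + 1)*(n^3 + 2*n^2) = n*(n - 2)*(n + 1)*(n^2 + 2*n) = n^2*(n - 2)*(n + 1)*(n + 2)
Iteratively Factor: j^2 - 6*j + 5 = (j - 5)*(j - 1)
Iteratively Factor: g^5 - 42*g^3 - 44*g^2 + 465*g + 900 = (g - 5)*(g^4 + 5*g^3 - 17*g^2 - 129*g - 180) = (g - 5)*(g + 3)*(g^3 + 2*g^2 - 23*g - 60) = (g - 5)^2*(g + 3)*(g^2 + 7*g + 12) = (g - 5)^2*(g + 3)*(g + 4)*(g + 3)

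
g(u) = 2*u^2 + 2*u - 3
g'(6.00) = 26.00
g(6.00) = 81.00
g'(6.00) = 26.00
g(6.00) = 81.00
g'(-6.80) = -25.20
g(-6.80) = 75.88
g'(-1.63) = -4.52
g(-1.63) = -0.95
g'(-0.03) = 1.88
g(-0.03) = -3.06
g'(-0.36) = 0.56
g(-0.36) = -3.46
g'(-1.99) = -5.96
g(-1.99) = 0.94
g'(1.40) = 7.60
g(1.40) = 3.72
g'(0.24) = 2.96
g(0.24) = -2.40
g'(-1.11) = -2.44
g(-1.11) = -2.76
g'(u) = 4*u + 2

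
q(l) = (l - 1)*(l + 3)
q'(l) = 2*l + 2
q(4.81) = 29.76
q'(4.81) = 11.62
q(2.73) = 9.91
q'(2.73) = 7.46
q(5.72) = 41.16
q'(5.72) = 13.44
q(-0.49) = -3.74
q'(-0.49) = 1.02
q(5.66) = 40.36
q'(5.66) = 13.32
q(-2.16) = -2.65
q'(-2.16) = -2.32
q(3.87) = 19.72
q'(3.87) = 9.74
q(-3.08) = 0.33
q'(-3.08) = -4.16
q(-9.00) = 60.00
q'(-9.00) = -16.00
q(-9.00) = 60.00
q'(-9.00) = -16.00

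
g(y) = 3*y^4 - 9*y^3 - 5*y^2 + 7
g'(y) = 12*y^3 - 27*y^2 - 10*y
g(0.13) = 6.90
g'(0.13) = -1.73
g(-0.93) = 12.16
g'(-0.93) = -23.70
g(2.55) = -47.90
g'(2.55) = -2.09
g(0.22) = 6.67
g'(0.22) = -3.38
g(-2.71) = 311.21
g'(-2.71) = -410.02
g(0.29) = 6.38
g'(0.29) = -4.88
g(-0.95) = 12.65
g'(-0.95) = -25.16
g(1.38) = -15.29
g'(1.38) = -33.68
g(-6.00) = 5659.00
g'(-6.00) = -3504.00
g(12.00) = 45943.00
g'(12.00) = 16728.00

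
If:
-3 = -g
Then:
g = 3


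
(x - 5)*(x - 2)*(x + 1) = x^3 - 6*x^2 + 3*x + 10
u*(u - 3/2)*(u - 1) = u^3 - 5*u^2/2 + 3*u/2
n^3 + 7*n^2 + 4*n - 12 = (n - 1)*(n + 2)*(n + 6)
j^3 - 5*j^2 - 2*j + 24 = (j - 4)*(j - 3)*(j + 2)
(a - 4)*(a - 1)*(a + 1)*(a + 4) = a^4 - 17*a^2 + 16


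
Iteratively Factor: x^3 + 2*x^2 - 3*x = (x - 1)*(x^2 + 3*x) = (x - 1)*(x + 3)*(x)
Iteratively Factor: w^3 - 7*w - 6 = (w + 2)*(w^2 - 2*w - 3) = (w + 1)*(w + 2)*(w - 3)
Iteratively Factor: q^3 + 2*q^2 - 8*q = (q + 4)*(q^2 - 2*q) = q*(q + 4)*(q - 2)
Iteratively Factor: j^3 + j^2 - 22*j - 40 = (j + 2)*(j^2 - j - 20) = (j + 2)*(j + 4)*(j - 5)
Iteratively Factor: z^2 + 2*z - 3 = (z + 3)*(z - 1)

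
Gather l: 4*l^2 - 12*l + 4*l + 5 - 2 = 4*l^2 - 8*l + 3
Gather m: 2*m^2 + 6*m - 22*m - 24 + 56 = 2*m^2 - 16*m + 32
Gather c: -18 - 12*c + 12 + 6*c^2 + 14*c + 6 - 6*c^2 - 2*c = 0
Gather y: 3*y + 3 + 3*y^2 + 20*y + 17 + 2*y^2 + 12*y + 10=5*y^2 + 35*y + 30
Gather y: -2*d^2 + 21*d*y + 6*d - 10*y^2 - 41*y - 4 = -2*d^2 + 6*d - 10*y^2 + y*(21*d - 41) - 4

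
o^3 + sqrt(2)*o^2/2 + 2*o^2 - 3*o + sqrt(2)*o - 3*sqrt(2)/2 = (o - 1)*(o + 3)*(o + sqrt(2)/2)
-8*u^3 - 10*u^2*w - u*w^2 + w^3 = (-4*u + w)*(u + w)*(2*u + w)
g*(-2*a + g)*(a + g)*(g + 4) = -2*a^2*g^2 - 8*a^2*g - a*g^3 - 4*a*g^2 + g^4 + 4*g^3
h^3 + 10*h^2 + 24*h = h*(h + 4)*(h + 6)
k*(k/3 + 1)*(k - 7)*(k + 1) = k^4/3 - k^3 - 25*k^2/3 - 7*k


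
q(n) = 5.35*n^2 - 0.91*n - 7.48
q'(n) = 10.7*n - 0.91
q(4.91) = 117.03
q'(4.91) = 51.63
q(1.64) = 5.42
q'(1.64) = 16.64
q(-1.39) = 4.12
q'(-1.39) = -15.78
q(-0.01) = -7.47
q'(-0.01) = -1.02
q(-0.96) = -1.68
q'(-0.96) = -11.18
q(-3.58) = 64.35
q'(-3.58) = -39.22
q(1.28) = 0.12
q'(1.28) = 12.79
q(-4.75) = 117.55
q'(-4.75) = -51.74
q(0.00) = -7.48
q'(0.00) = -0.91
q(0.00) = -7.48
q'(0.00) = -0.91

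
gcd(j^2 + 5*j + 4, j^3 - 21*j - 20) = j^2 + 5*j + 4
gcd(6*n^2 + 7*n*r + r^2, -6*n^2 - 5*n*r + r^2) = n + r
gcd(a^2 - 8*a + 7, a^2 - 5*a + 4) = a - 1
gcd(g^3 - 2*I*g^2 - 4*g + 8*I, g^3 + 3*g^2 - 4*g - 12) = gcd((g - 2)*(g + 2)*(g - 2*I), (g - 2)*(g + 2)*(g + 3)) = g^2 - 4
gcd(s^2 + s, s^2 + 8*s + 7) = s + 1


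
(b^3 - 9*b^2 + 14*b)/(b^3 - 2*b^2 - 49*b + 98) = b/(b + 7)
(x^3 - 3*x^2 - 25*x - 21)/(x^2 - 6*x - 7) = x + 3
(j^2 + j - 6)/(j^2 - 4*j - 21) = (j - 2)/(j - 7)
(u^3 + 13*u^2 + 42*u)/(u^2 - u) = (u^2 + 13*u + 42)/(u - 1)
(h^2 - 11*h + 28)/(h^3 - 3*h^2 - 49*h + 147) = (h - 4)/(h^2 + 4*h - 21)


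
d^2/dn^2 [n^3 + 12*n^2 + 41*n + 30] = 6*n + 24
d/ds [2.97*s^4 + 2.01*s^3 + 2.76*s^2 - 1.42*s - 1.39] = 11.88*s^3 + 6.03*s^2 + 5.52*s - 1.42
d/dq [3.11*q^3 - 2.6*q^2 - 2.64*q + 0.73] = 9.33*q^2 - 5.2*q - 2.64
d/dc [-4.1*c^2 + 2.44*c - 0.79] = 2.44 - 8.2*c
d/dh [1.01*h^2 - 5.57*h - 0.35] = 2.02*h - 5.57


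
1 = 1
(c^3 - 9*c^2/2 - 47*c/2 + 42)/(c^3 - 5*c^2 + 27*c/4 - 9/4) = 2*(c^2 - 3*c - 28)/(2*c^2 - 7*c + 3)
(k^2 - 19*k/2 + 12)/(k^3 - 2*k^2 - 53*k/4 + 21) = 2*(k - 8)/(2*k^2 - k - 28)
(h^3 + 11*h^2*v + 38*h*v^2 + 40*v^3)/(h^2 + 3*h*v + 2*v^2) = (h^2 + 9*h*v + 20*v^2)/(h + v)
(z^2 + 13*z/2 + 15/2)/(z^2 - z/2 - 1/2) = (2*z^2 + 13*z + 15)/(2*z^2 - z - 1)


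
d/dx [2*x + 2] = 2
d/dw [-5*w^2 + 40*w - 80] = 40 - 10*w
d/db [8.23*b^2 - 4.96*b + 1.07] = 16.46*b - 4.96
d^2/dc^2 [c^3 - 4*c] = 6*c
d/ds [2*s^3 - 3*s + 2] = 6*s^2 - 3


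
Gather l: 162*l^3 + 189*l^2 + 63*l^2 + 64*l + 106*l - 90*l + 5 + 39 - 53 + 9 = 162*l^3 + 252*l^2 + 80*l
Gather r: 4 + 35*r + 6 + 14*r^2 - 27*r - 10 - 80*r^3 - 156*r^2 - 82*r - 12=-80*r^3 - 142*r^2 - 74*r - 12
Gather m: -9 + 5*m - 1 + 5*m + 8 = 10*m - 2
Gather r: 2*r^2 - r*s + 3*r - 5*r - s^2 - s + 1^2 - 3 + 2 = 2*r^2 + r*(-s - 2) - s^2 - s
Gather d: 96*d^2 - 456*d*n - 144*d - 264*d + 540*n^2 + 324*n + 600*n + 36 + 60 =96*d^2 + d*(-456*n - 408) + 540*n^2 + 924*n + 96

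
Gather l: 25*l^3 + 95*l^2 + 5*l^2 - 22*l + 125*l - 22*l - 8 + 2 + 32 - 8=25*l^3 + 100*l^2 + 81*l + 18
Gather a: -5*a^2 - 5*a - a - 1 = -5*a^2 - 6*a - 1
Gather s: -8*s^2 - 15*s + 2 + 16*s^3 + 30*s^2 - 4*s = 16*s^3 + 22*s^2 - 19*s + 2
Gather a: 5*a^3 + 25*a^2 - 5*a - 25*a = 5*a^3 + 25*a^2 - 30*a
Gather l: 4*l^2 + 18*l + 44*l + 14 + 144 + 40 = 4*l^2 + 62*l + 198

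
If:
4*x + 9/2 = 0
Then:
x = -9/8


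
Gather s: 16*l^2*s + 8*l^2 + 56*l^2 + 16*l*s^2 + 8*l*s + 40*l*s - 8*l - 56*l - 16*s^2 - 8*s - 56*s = 64*l^2 - 64*l + s^2*(16*l - 16) + s*(16*l^2 + 48*l - 64)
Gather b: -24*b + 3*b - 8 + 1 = -21*b - 7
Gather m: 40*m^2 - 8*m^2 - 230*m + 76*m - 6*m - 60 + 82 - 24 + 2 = 32*m^2 - 160*m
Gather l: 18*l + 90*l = 108*l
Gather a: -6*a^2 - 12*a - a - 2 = -6*a^2 - 13*a - 2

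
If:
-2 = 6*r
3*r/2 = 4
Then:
No Solution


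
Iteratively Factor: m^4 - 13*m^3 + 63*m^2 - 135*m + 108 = (m - 3)*(m^3 - 10*m^2 + 33*m - 36) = (m - 3)^2*(m^2 - 7*m + 12) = (m - 4)*(m - 3)^2*(m - 3)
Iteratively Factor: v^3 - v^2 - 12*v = (v - 4)*(v^2 + 3*v) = (v - 4)*(v + 3)*(v)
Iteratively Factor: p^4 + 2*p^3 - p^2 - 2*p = (p + 1)*(p^3 + p^2 - 2*p) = p*(p + 1)*(p^2 + p - 2) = p*(p + 1)*(p + 2)*(p - 1)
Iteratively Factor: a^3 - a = (a)*(a^2 - 1) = a*(a + 1)*(a - 1)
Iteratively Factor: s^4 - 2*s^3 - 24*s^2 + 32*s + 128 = (s - 4)*(s^3 + 2*s^2 - 16*s - 32) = (s - 4)*(s + 2)*(s^2 - 16) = (s - 4)*(s + 2)*(s + 4)*(s - 4)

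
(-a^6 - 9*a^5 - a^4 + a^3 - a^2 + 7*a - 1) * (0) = 0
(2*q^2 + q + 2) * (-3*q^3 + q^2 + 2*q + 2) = -6*q^5 - q^4 - q^3 + 8*q^2 + 6*q + 4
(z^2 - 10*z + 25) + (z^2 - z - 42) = 2*z^2 - 11*z - 17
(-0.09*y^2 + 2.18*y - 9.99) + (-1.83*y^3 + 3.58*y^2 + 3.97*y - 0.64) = -1.83*y^3 + 3.49*y^2 + 6.15*y - 10.63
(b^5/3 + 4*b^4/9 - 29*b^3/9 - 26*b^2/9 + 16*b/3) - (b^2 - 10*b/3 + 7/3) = b^5/3 + 4*b^4/9 - 29*b^3/9 - 35*b^2/9 + 26*b/3 - 7/3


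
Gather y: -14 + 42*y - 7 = 42*y - 21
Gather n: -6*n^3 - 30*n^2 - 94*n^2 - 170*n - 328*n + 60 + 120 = -6*n^3 - 124*n^2 - 498*n + 180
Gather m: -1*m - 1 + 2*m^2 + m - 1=2*m^2 - 2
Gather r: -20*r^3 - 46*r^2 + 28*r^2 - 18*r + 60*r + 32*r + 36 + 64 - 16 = -20*r^3 - 18*r^2 + 74*r + 84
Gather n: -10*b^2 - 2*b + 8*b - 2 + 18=-10*b^2 + 6*b + 16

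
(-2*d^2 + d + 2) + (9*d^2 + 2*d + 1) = 7*d^2 + 3*d + 3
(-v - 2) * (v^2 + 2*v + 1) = -v^3 - 4*v^2 - 5*v - 2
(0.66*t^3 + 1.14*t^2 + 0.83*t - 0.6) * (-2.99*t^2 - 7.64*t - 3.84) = -1.9734*t^5 - 8.451*t^4 - 13.7257*t^3 - 8.9248*t^2 + 1.3968*t + 2.304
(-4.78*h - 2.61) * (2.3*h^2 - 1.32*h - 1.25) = -10.994*h^3 + 0.306600000000001*h^2 + 9.4202*h + 3.2625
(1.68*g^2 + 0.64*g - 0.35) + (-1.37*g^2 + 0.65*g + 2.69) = 0.31*g^2 + 1.29*g + 2.34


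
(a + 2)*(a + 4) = a^2 + 6*a + 8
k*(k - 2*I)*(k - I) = k^3 - 3*I*k^2 - 2*k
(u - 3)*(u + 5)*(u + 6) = u^3 + 8*u^2 - 3*u - 90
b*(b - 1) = b^2 - b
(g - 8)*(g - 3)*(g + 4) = g^3 - 7*g^2 - 20*g + 96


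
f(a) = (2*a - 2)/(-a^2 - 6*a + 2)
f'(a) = (2*a - 2)*(2*a + 6)/(-a^2 - 6*a + 2)^2 + 2/(-a^2 - 6*a + 2)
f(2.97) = -0.16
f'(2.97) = -0.00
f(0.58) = 0.46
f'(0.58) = -2.92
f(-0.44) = -0.65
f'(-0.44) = -0.30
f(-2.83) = -0.70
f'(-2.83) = 0.16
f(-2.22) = -0.62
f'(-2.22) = 0.10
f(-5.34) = -2.30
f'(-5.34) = 2.31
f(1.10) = -0.03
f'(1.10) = -0.30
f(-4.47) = -1.24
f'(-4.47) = 0.64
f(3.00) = -0.16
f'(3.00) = 0.00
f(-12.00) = 0.37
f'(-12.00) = 0.07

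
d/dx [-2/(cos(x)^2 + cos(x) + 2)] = -2*(2*cos(x) + 1)*sin(x)/(cos(x)^2 + cos(x) + 2)^2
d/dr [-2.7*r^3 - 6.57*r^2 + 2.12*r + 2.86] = -8.1*r^2 - 13.14*r + 2.12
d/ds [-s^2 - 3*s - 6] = -2*s - 3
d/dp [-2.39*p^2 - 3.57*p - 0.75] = -4.78*p - 3.57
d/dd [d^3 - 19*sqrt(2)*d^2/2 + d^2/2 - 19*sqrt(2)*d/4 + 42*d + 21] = 3*d^2 - 19*sqrt(2)*d + d - 19*sqrt(2)/4 + 42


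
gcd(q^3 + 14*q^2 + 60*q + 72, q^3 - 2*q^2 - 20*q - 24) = q + 2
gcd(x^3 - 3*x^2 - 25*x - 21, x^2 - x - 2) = x + 1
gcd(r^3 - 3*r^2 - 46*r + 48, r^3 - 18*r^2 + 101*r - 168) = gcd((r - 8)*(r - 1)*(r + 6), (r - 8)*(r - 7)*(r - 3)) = r - 8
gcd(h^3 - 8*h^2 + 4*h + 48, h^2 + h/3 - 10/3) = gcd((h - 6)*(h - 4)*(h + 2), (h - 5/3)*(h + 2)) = h + 2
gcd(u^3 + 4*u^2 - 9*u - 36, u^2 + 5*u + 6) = u + 3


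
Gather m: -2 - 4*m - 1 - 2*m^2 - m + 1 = -2*m^2 - 5*m - 2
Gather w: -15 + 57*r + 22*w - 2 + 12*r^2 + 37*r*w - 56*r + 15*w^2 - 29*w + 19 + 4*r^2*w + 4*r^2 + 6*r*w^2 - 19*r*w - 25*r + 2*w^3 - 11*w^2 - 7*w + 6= 16*r^2 - 24*r + 2*w^3 + w^2*(6*r + 4) + w*(4*r^2 + 18*r - 14) + 8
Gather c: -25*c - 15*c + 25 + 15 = 40 - 40*c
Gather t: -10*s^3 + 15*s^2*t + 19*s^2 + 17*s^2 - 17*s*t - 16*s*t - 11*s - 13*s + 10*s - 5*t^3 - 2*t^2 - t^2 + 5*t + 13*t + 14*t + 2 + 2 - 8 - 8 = -10*s^3 + 36*s^2 - 14*s - 5*t^3 - 3*t^2 + t*(15*s^2 - 33*s + 32) - 12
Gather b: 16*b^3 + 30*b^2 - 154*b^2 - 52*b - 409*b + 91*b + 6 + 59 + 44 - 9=16*b^3 - 124*b^2 - 370*b + 100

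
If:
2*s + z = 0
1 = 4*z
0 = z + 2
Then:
No Solution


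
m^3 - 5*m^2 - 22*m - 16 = (m - 8)*(m + 1)*(m + 2)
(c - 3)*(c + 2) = c^2 - c - 6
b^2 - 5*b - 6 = (b - 6)*(b + 1)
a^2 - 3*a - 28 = (a - 7)*(a + 4)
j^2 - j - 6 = (j - 3)*(j + 2)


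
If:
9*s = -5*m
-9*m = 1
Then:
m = -1/9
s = 5/81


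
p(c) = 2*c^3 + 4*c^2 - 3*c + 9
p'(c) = 6*c^2 + 8*c - 3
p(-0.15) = 9.53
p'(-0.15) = -4.06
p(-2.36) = 12.07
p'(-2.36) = 11.54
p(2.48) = 56.67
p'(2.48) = 53.74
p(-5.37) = -169.25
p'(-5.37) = 127.06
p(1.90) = 31.46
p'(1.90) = 33.86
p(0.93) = 11.28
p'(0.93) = 9.63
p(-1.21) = 14.94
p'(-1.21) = -3.90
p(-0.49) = 11.20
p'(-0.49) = -5.48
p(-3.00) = 0.00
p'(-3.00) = 27.00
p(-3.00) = 0.00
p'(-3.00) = 27.00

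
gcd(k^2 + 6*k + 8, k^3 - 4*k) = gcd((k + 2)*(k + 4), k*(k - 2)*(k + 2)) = k + 2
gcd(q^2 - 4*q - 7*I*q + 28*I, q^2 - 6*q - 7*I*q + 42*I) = q - 7*I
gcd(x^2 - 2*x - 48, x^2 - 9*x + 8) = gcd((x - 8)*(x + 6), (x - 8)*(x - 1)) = x - 8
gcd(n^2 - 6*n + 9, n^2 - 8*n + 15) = n - 3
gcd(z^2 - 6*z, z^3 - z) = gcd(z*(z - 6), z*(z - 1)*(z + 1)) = z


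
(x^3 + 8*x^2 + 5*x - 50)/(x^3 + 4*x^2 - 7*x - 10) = (x + 5)/(x + 1)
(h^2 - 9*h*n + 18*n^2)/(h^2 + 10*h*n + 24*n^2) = (h^2 - 9*h*n + 18*n^2)/(h^2 + 10*h*n + 24*n^2)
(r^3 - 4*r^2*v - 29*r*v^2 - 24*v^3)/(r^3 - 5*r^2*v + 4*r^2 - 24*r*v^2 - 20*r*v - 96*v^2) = (r + v)/(r + 4)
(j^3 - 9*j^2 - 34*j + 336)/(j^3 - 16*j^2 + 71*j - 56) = (j + 6)/(j - 1)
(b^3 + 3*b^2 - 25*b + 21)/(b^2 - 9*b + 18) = (b^2 + 6*b - 7)/(b - 6)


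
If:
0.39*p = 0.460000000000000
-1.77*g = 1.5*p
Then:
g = -1.00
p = 1.18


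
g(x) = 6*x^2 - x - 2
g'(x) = 12*x - 1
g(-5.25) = 168.62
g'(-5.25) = -64.00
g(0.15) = -2.02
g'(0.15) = 0.80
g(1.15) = 4.78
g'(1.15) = 12.80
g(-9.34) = 530.75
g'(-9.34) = -113.08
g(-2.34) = 33.19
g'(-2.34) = -29.08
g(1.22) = 5.71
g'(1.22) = 13.64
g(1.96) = 19.09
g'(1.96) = 22.52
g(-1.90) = 21.56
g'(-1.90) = -23.80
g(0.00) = -2.00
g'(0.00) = -1.00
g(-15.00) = 1363.00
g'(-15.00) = -181.00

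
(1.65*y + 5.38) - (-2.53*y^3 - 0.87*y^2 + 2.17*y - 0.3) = 2.53*y^3 + 0.87*y^2 - 0.52*y + 5.68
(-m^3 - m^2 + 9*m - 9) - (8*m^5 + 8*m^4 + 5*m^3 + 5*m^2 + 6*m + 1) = -8*m^5 - 8*m^4 - 6*m^3 - 6*m^2 + 3*m - 10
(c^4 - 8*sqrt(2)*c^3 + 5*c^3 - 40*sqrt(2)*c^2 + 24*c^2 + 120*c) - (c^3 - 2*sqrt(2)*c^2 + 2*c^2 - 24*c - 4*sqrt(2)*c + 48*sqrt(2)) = c^4 - 8*sqrt(2)*c^3 + 4*c^3 - 38*sqrt(2)*c^2 + 22*c^2 + 4*sqrt(2)*c + 144*c - 48*sqrt(2)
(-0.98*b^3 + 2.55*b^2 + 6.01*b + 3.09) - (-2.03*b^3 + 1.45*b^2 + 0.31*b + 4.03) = 1.05*b^3 + 1.1*b^2 + 5.7*b - 0.94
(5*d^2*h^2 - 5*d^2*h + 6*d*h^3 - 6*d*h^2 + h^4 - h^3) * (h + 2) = 5*d^2*h^3 + 5*d^2*h^2 - 10*d^2*h + 6*d*h^4 + 6*d*h^3 - 12*d*h^2 + h^5 + h^4 - 2*h^3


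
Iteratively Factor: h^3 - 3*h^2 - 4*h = (h)*(h^2 - 3*h - 4) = h*(h - 4)*(h + 1)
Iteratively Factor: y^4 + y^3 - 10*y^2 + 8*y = (y - 1)*(y^3 + 2*y^2 - 8*y) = y*(y - 1)*(y^2 + 2*y - 8) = y*(y - 1)*(y + 4)*(y - 2)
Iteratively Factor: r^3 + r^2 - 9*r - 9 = (r + 3)*(r^2 - 2*r - 3) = (r + 1)*(r + 3)*(r - 3)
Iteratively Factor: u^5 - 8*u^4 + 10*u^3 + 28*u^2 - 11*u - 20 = (u - 5)*(u^4 - 3*u^3 - 5*u^2 + 3*u + 4) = (u - 5)*(u - 1)*(u^3 - 2*u^2 - 7*u - 4) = (u - 5)*(u - 1)*(u + 1)*(u^2 - 3*u - 4) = (u - 5)*(u - 4)*(u - 1)*(u + 1)*(u + 1)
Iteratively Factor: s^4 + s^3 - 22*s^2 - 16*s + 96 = (s - 2)*(s^3 + 3*s^2 - 16*s - 48) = (s - 2)*(s + 3)*(s^2 - 16) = (s - 4)*(s - 2)*(s + 3)*(s + 4)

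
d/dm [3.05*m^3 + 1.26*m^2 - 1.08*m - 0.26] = 9.15*m^2 + 2.52*m - 1.08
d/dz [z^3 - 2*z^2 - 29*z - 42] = 3*z^2 - 4*z - 29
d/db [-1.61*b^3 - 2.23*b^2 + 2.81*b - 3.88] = -4.83*b^2 - 4.46*b + 2.81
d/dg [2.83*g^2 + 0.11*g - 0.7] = 5.66*g + 0.11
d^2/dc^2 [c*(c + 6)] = 2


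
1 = 1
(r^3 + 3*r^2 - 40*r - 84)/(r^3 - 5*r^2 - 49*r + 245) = (r^2 - 4*r - 12)/(r^2 - 12*r + 35)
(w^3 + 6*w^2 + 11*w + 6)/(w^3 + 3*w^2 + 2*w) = (w + 3)/w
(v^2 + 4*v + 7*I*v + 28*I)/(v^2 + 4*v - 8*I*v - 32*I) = (v + 7*I)/(v - 8*I)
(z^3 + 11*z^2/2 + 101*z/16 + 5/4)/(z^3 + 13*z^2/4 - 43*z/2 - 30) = (z^2 + 17*z/4 + 1)/(z^2 + 2*z - 24)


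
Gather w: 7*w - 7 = 7*w - 7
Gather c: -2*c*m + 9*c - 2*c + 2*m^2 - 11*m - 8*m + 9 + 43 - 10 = c*(7 - 2*m) + 2*m^2 - 19*m + 42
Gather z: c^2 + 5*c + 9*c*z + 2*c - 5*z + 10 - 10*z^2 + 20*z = c^2 + 7*c - 10*z^2 + z*(9*c + 15) + 10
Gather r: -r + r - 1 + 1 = 0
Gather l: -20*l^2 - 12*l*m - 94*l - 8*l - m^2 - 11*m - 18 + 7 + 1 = -20*l^2 + l*(-12*m - 102) - m^2 - 11*m - 10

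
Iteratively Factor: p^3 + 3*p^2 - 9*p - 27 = (p + 3)*(p^2 - 9) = (p - 3)*(p + 3)*(p + 3)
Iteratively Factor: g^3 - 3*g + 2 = (g + 2)*(g^2 - 2*g + 1) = (g - 1)*(g + 2)*(g - 1)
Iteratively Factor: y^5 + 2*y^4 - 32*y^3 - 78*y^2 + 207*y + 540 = (y + 3)*(y^4 - y^3 - 29*y^2 + 9*y + 180) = (y - 3)*(y + 3)*(y^3 + 2*y^2 - 23*y - 60) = (y - 3)*(y + 3)*(y + 4)*(y^2 - 2*y - 15) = (y - 5)*(y - 3)*(y + 3)*(y + 4)*(y + 3)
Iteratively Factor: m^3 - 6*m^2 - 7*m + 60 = (m + 3)*(m^2 - 9*m + 20) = (m - 4)*(m + 3)*(m - 5)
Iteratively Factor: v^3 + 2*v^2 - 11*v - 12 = (v - 3)*(v^2 + 5*v + 4) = (v - 3)*(v + 4)*(v + 1)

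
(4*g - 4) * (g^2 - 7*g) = 4*g^3 - 32*g^2 + 28*g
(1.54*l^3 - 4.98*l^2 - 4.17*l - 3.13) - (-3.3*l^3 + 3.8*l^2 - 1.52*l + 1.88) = 4.84*l^3 - 8.78*l^2 - 2.65*l - 5.01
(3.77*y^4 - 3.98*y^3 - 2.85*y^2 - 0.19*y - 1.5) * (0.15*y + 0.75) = 0.5655*y^5 + 2.2305*y^4 - 3.4125*y^3 - 2.166*y^2 - 0.3675*y - 1.125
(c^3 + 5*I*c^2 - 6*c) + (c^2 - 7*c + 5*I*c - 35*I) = c^3 + c^2 + 5*I*c^2 - 13*c + 5*I*c - 35*I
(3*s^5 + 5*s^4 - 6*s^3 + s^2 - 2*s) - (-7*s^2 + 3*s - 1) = 3*s^5 + 5*s^4 - 6*s^3 + 8*s^2 - 5*s + 1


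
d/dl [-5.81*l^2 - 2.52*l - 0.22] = -11.62*l - 2.52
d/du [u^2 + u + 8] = 2*u + 1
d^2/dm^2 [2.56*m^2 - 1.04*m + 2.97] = 5.12000000000000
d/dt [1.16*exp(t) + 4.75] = 1.16*exp(t)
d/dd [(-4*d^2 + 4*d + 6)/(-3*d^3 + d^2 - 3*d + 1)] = 2*(-6*d^4 + 12*d^3 + 31*d^2 - 10*d + 11)/(9*d^6 - 6*d^5 + 19*d^4 - 12*d^3 + 11*d^2 - 6*d + 1)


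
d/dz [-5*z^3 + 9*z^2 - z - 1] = -15*z^2 + 18*z - 1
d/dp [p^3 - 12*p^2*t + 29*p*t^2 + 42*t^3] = 3*p^2 - 24*p*t + 29*t^2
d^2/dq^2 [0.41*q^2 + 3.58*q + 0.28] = 0.820000000000000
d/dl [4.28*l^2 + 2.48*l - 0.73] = 8.56*l + 2.48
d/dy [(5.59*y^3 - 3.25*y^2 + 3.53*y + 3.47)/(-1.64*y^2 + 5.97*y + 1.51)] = (-9.1676*y^4 + 66.7446*y^3 + 11.7094*y^2 + 1.5666*y - 15.3856)/(2.6896*y^4 - 19.5816*y^3 + 30.6881*y^2 + 18.0294*y + 2.2801)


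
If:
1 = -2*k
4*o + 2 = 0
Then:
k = -1/2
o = -1/2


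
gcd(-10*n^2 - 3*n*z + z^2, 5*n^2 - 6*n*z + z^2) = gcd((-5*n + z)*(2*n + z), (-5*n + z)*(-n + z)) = -5*n + z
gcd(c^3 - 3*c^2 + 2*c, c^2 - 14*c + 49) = 1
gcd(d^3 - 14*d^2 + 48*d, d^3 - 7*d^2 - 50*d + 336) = d^2 - 14*d + 48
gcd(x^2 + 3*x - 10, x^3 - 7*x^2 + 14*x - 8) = x - 2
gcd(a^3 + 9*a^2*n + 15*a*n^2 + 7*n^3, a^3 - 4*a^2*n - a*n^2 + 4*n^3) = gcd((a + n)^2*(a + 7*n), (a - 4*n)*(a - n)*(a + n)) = a + n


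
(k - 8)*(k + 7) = k^2 - k - 56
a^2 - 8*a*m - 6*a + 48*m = (a - 6)*(a - 8*m)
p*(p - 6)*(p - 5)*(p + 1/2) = p^4 - 21*p^3/2 + 49*p^2/2 + 15*p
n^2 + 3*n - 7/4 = (n - 1/2)*(n + 7/2)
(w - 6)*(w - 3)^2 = w^3 - 12*w^2 + 45*w - 54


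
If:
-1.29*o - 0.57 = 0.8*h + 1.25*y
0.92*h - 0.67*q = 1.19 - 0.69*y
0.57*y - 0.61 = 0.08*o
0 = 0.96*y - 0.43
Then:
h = 5.74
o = -4.43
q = 6.56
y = 0.45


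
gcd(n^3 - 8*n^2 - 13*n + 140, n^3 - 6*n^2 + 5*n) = n - 5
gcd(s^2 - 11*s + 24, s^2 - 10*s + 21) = s - 3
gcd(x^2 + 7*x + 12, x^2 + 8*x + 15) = x + 3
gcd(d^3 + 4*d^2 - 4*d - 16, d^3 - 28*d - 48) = d^2 + 6*d + 8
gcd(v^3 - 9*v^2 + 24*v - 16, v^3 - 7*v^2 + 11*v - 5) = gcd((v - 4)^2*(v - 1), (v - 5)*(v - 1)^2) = v - 1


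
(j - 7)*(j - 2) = j^2 - 9*j + 14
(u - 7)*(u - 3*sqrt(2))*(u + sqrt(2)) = u^3 - 7*u^2 - 2*sqrt(2)*u^2 - 6*u + 14*sqrt(2)*u + 42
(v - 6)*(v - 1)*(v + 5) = v^3 - 2*v^2 - 29*v + 30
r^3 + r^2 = r^2*(r + 1)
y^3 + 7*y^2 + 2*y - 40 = (y - 2)*(y + 4)*(y + 5)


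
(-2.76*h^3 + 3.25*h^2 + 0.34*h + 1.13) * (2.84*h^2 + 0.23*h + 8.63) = -7.8384*h^5 + 8.5952*h^4 - 22.1057*h^3 + 31.3349*h^2 + 3.1941*h + 9.7519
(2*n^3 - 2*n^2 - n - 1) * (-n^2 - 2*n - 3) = -2*n^5 - 2*n^4 - n^3 + 9*n^2 + 5*n + 3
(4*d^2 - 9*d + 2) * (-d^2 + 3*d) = -4*d^4 + 21*d^3 - 29*d^2 + 6*d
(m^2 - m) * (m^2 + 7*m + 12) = m^4 + 6*m^3 + 5*m^2 - 12*m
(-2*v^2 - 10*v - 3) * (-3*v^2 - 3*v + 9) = 6*v^4 + 36*v^3 + 21*v^2 - 81*v - 27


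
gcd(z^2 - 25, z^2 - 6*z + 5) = z - 5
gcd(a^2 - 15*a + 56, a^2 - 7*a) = a - 7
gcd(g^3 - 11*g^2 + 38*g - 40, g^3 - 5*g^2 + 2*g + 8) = g^2 - 6*g + 8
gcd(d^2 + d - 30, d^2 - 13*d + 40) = d - 5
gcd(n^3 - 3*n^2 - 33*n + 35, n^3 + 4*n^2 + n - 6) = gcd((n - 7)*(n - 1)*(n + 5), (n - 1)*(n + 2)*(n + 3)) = n - 1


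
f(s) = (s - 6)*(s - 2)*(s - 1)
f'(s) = (s - 6)*(s - 2) + (s - 6)*(s - 1) + (s - 2)*(s - 1) = 3*s^2 - 18*s + 20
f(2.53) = -2.81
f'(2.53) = -6.34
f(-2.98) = -177.99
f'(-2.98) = 100.28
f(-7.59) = -1119.52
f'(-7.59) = 329.44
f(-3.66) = -254.79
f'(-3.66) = 126.07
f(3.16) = -7.12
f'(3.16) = -6.92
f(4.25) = -12.80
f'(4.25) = -2.31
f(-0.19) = -16.13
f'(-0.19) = 23.53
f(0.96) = -0.21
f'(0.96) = 5.48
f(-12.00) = -3276.00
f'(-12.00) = 668.00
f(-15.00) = -5712.00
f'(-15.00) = 965.00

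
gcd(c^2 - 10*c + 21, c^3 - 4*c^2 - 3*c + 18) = c - 3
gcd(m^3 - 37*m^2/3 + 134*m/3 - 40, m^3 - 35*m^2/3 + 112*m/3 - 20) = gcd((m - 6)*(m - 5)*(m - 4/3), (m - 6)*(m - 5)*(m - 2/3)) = m^2 - 11*m + 30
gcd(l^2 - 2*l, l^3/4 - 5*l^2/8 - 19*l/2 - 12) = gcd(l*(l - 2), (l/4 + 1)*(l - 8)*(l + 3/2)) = 1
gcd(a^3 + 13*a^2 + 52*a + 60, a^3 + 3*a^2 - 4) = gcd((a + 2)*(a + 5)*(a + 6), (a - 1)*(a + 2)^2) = a + 2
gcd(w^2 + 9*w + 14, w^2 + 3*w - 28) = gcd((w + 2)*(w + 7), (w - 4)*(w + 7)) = w + 7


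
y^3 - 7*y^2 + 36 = (y - 6)*(y - 3)*(y + 2)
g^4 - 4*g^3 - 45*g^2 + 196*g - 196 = (g - 7)*(g - 2)^2*(g + 7)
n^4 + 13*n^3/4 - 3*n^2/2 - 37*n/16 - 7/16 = (n - 1)*(n + 1/4)*(n + 1/2)*(n + 7/2)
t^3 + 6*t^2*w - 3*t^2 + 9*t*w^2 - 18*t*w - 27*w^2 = (t - 3)*(t + 3*w)^2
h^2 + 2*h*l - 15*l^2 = (h - 3*l)*(h + 5*l)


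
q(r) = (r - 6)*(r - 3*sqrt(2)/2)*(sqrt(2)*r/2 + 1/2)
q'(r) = sqrt(2)*(r - 6)*(r - 3*sqrt(2)/2)/2 + (r - 6)*(sqrt(2)*r/2 + 1/2) + (r - 3*sqrt(2)/2)*(sqrt(2)*r/2 + 1/2) = 3*sqrt(2)*r^2/2 - 6*sqrt(2)*r - 2*r - 3*sqrt(2)/4 + 6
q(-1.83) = -24.57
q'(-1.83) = 31.23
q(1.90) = 1.67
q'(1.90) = -7.32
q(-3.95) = -138.52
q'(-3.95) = 79.45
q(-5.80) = -336.61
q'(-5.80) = 137.12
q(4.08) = -12.73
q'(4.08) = -2.53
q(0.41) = 7.56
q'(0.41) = 1.00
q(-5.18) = -258.18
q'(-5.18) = 116.17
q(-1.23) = -8.96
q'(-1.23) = 21.05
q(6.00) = 0.00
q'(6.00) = 18.40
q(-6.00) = -364.74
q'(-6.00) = 144.22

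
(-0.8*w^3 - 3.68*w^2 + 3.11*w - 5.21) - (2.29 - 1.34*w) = -0.8*w^3 - 3.68*w^2 + 4.45*w - 7.5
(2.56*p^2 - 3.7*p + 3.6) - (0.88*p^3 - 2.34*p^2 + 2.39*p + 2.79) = -0.88*p^3 + 4.9*p^2 - 6.09*p + 0.81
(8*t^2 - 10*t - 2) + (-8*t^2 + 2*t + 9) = 7 - 8*t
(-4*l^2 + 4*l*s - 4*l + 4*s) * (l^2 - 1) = -4*l^4 + 4*l^3*s - 4*l^3 + 4*l^2*s + 4*l^2 - 4*l*s + 4*l - 4*s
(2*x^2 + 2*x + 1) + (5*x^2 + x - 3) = 7*x^2 + 3*x - 2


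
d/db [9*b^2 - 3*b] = 18*b - 3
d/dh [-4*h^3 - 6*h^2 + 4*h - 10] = -12*h^2 - 12*h + 4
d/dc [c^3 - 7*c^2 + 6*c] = 3*c^2 - 14*c + 6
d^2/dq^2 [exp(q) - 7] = exp(q)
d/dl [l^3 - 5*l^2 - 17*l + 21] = 3*l^2 - 10*l - 17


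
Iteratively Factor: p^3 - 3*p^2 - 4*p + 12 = (p + 2)*(p^2 - 5*p + 6) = (p - 3)*(p + 2)*(p - 2)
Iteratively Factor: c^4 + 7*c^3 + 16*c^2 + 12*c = (c + 2)*(c^3 + 5*c^2 + 6*c) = (c + 2)^2*(c^2 + 3*c) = (c + 2)^2*(c + 3)*(c)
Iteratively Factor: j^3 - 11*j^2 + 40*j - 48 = (j - 4)*(j^2 - 7*j + 12) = (j - 4)*(j - 3)*(j - 4)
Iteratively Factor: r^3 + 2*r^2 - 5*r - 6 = (r + 3)*(r^2 - r - 2) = (r + 1)*(r + 3)*(r - 2)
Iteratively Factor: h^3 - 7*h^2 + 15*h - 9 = (h - 3)*(h^2 - 4*h + 3) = (h - 3)*(h - 1)*(h - 3)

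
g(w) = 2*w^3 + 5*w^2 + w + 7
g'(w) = 6*w^2 + 10*w + 1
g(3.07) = 115.06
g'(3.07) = 88.25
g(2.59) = 77.88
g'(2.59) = 67.15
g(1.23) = 19.52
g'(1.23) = 22.38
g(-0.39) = 7.25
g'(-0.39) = -1.99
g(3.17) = 124.12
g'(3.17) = 92.99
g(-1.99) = 9.05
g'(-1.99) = 4.86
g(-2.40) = 5.75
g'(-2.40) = 11.56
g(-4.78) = -101.97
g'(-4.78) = 90.29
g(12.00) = 4195.00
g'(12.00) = 985.00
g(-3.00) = -5.00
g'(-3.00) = 25.00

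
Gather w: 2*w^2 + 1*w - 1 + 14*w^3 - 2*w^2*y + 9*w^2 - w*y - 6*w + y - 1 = 14*w^3 + w^2*(11 - 2*y) + w*(-y - 5) + y - 2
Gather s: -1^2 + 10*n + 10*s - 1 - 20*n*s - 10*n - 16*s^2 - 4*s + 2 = -16*s^2 + s*(6 - 20*n)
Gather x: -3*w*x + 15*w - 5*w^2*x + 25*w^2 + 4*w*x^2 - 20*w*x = 25*w^2 + 4*w*x^2 + 15*w + x*(-5*w^2 - 23*w)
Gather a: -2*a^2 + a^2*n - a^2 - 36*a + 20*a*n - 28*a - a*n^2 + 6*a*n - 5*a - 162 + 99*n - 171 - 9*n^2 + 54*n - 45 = a^2*(n - 3) + a*(-n^2 + 26*n - 69) - 9*n^2 + 153*n - 378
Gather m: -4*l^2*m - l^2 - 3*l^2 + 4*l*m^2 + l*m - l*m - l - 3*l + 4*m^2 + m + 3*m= -4*l^2 - 4*l + m^2*(4*l + 4) + m*(4 - 4*l^2)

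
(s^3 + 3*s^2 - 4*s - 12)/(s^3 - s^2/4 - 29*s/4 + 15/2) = 4*(s + 2)/(4*s - 5)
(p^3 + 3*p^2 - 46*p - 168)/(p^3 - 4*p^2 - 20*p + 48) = (p^2 - p - 42)/(p^2 - 8*p + 12)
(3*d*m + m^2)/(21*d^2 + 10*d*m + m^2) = m/(7*d + m)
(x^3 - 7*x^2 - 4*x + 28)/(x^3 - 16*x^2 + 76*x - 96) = (x^2 - 5*x - 14)/(x^2 - 14*x + 48)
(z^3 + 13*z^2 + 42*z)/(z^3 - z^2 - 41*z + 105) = z*(z + 6)/(z^2 - 8*z + 15)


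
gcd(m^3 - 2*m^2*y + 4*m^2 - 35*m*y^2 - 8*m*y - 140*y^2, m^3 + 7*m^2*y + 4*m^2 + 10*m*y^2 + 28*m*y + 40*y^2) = m^2 + 5*m*y + 4*m + 20*y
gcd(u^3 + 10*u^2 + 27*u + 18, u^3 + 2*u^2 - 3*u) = u + 3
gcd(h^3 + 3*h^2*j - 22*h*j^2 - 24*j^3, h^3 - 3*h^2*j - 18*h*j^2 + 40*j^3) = 1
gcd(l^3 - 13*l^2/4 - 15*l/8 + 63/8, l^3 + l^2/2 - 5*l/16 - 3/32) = 1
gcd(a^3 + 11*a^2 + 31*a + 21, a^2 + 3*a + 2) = a + 1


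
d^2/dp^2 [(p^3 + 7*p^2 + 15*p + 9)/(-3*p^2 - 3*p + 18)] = -10/(p^3 - 6*p^2 + 12*p - 8)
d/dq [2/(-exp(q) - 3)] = 2*exp(q)/(exp(q) + 3)^2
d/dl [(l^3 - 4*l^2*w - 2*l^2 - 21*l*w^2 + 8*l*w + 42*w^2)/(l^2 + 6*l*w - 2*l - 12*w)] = (l^2 + 12*l*w - 3*w^2)/(l^2 + 12*l*w + 36*w^2)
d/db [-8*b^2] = -16*b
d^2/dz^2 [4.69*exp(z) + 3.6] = 4.69*exp(z)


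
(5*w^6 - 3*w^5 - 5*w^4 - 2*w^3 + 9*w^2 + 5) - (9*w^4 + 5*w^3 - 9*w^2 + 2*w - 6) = 5*w^6 - 3*w^5 - 14*w^4 - 7*w^3 + 18*w^2 - 2*w + 11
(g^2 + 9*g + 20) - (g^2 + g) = 8*g + 20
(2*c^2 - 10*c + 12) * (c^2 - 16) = 2*c^4 - 10*c^3 - 20*c^2 + 160*c - 192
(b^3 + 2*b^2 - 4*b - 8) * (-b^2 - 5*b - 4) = -b^5 - 7*b^4 - 10*b^3 + 20*b^2 + 56*b + 32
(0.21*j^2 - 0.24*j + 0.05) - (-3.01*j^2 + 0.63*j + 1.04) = 3.22*j^2 - 0.87*j - 0.99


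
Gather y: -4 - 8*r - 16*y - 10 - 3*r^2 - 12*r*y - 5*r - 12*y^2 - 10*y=-3*r^2 - 13*r - 12*y^2 + y*(-12*r - 26) - 14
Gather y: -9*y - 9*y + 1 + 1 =2 - 18*y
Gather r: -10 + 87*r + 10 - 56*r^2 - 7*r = -56*r^2 + 80*r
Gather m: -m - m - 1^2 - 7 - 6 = -2*m - 14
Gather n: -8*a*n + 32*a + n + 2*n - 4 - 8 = 32*a + n*(3 - 8*a) - 12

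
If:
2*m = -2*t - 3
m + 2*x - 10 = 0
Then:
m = 10 - 2*x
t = 2*x - 23/2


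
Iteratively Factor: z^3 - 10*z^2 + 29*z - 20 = (z - 4)*(z^2 - 6*z + 5) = (z - 5)*(z - 4)*(z - 1)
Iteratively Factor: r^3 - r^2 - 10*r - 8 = (r + 1)*(r^2 - 2*r - 8) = (r - 4)*(r + 1)*(r + 2)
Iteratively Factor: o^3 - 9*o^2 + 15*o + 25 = (o - 5)*(o^2 - 4*o - 5) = (o - 5)*(o + 1)*(o - 5)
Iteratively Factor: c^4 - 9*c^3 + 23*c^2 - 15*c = (c)*(c^3 - 9*c^2 + 23*c - 15) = c*(c - 5)*(c^2 - 4*c + 3) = c*(c - 5)*(c - 1)*(c - 3)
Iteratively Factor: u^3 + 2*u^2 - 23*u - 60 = (u - 5)*(u^2 + 7*u + 12) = (u - 5)*(u + 4)*(u + 3)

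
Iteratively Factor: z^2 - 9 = (z - 3)*(z + 3)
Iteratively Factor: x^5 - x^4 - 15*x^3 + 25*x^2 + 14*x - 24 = (x - 3)*(x^4 + 2*x^3 - 9*x^2 - 2*x + 8) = (x - 3)*(x - 1)*(x^3 + 3*x^2 - 6*x - 8) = (x - 3)*(x - 1)*(x + 1)*(x^2 + 2*x - 8) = (x - 3)*(x - 2)*(x - 1)*(x + 1)*(x + 4)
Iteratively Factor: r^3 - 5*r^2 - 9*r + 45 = (r + 3)*(r^2 - 8*r + 15) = (r - 3)*(r + 3)*(r - 5)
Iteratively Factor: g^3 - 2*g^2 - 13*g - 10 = (g - 5)*(g^2 + 3*g + 2) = (g - 5)*(g + 1)*(g + 2)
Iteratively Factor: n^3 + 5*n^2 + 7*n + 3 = (n + 3)*(n^2 + 2*n + 1) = (n + 1)*(n + 3)*(n + 1)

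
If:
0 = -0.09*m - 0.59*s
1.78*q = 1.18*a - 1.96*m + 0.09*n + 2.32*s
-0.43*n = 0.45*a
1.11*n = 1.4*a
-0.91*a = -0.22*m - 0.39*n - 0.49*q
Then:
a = 0.00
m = 0.00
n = 0.00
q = 0.00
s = 0.00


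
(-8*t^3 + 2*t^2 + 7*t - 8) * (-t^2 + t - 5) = 8*t^5 - 10*t^4 + 35*t^3 + 5*t^2 - 43*t + 40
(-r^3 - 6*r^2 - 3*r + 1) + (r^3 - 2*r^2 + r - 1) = -8*r^2 - 2*r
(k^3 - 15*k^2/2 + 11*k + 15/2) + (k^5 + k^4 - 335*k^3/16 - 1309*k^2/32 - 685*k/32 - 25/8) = k^5 + k^4 - 319*k^3/16 - 1549*k^2/32 - 333*k/32 + 35/8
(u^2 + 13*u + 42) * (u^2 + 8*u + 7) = u^4 + 21*u^3 + 153*u^2 + 427*u + 294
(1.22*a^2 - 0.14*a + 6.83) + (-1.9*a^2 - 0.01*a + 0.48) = -0.68*a^2 - 0.15*a + 7.31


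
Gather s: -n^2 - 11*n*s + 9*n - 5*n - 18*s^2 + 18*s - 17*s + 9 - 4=-n^2 + 4*n - 18*s^2 + s*(1 - 11*n) + 5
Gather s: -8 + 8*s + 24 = 8*s + 16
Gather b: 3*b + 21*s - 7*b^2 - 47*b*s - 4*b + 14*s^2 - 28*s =-7*b^2 + b*(-47*s - 1) + 14*s^2 - 7*s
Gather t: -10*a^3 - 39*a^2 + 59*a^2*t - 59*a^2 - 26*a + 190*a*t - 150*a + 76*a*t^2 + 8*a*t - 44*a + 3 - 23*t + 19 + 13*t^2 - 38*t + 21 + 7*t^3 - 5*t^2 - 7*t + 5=-10*a^3 - 98*a^2 - 220*a + 7*t^3 + t^2*(76*a + 8) + t*(59*a^2 + 198*a - 68) + 48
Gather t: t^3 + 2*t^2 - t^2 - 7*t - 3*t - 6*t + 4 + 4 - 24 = t^3 + t^2 - 16*t - 16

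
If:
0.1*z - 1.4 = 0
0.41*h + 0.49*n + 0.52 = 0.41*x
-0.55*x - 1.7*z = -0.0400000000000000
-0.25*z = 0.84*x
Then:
No Solution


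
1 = 1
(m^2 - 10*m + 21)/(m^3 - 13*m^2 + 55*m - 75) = (m - 7)/(m^2 - 10*m + 25)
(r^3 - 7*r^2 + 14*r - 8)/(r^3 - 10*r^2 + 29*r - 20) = (r - 2)/(r - 5)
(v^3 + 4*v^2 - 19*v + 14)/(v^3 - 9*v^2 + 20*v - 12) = (v + 7)/(v - 6)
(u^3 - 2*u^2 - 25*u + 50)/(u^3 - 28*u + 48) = (u^2 - 25)/(u^2 + 2*u - 24)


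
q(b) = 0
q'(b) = 0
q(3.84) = 0.00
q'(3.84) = 0.00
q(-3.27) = 0.00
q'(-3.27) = 0.00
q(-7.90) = 0.00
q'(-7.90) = 0.00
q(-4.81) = 0.00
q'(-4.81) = 0.00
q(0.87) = 0.00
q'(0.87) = 0.00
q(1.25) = 0.00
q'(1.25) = 0.00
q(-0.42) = 0.00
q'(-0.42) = 0.00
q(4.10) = 0.00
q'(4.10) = 0.00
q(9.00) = 0.00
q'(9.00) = 0.00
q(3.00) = 0.00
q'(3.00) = 0.00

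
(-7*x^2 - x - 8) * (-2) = 14*x^2 + 2*x + 16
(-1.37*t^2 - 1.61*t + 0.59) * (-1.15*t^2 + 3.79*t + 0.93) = 1.5755*t^4 - 3.3408*t^3 - 8.0545*t^2 + 0.7388*t + 0.5487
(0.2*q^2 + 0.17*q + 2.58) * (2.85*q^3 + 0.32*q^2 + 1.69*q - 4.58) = 0.57*q^5 + 0.5485*q^4 + 7.7454*q^3 + 0.1969*q^2 + 3.5816*q - 11.8164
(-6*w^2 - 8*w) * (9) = -54*w^2 - 72*w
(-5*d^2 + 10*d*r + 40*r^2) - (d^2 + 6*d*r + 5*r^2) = -6*d^2 + 4*d*r + 35*r^2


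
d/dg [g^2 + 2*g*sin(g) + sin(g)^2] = 2*g*cos(g) + 2*g + 2*sin(g) + sin(2*g)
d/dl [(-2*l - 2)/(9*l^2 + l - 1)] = 2*(-9*l^2 - l + (l + 1)*(18*l + 1) + 1)/(9*l^2 + l - 1)^2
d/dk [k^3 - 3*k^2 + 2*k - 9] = 3*k^2 - 6*k + 2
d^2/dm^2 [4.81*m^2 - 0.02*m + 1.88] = 9.62000000000000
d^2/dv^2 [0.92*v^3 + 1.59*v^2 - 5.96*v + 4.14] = 5.52*v + 3.18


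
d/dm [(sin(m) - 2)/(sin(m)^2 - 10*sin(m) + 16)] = -cos(m)/(sin(m) - 8)^2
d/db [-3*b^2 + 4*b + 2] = 4 - 6*b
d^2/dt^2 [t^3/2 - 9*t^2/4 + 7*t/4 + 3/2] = 3*t - 9/2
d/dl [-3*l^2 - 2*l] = -6*l - 2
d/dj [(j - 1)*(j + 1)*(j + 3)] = 3*j^2 + 6*j - 1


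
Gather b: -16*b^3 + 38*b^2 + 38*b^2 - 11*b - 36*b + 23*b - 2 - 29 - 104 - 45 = -16*b^3 + 76*b^2 - 24*b - 180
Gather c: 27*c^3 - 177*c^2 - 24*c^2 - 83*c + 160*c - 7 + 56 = 27*c^3 - 201*c^2 + 77*c + 49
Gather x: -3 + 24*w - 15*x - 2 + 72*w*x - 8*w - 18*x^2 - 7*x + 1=16*w - 18*x^2 + x*(72*w - 22) - 4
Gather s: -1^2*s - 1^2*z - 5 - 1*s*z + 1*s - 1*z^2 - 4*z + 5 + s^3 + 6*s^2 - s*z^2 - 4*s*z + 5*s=s^3 + 6*s^2 + s*(-z^2 - 5*z + 5) - z^2 - 5*z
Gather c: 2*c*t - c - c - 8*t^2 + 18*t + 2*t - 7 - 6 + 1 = c*(2*t - 2) - 8*t^2 + 20*t - 12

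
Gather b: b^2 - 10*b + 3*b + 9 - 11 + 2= b^2 - 7*b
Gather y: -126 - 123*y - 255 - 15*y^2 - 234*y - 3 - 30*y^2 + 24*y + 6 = -45*y^2 - 333*y - 378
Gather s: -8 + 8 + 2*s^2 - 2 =2*s^2 - 2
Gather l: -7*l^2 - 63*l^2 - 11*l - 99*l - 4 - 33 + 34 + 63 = -70*l^2 - 110*l + 60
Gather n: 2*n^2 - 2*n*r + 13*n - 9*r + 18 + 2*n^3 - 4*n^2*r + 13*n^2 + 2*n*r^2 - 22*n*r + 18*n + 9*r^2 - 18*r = 2*n^3 + n^2*(15 - 4*r) + n*(2*r^2 - 24*r + 31) + 9*r^2 - 27*r + 18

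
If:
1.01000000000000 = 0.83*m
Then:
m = 1.22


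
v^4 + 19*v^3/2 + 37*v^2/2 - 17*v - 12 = (v - 1)*(v + 1/2)*(v + 4)*(v + 6)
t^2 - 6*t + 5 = (t - 5)*(t - 1)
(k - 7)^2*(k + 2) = k^3 - 12*k^2 + 21*k + 98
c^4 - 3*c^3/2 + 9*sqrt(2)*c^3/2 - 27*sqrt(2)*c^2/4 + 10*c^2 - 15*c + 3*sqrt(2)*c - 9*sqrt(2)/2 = (c - 3/2)*(c + sqrt(2)/2)*(c + sqrt(2))*(c + 3*sqrt(2))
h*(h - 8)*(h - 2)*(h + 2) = h^4 - 8*h^3 - 4*h^2 + 32*h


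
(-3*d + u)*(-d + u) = 3*d^2 - 4*d*u + u^2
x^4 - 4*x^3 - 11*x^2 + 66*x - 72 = (x - 3)^2*(x - 2)*(x + 4)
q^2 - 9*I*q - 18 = (q - 6*I)*(q - 3*I)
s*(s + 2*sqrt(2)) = s^2 + 2*sqrt(2)*s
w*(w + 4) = w^2 + 4*w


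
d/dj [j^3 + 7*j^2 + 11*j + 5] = 3*j^2 + 14*j + 11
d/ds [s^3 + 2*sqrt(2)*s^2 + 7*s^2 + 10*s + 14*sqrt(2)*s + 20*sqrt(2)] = 3*s^2 + 4*sqrt(2)*s + 14*s + 10 + 14*sqrt(2)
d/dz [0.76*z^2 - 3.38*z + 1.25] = 1.52*z - 3.38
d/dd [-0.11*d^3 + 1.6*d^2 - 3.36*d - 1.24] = -0.33*d^2 + 3.2*d - 3.36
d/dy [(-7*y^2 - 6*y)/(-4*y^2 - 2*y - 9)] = 2*(-5*y^2 + 63*y + 27)/(16*y^4 + 16*y^3 + 76*y^2 + 36*y + 81)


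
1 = 1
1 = 1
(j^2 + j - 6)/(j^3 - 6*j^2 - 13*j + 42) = 1/(j - 7)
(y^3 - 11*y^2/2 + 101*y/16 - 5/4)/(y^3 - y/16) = (4*y^2 - 21*y + 20)/(y*(4*y + 1))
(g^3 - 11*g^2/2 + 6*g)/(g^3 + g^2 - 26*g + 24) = g*(2*g - 3)/(2*(g^2 + 5*g - 6))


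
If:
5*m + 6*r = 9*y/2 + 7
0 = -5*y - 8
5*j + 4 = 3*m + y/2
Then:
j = -18*r/25 - 123/125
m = -6*r/5 - 1/25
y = -8/5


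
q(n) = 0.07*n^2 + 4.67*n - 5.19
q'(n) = 0.14*n + 4.67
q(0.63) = -2.22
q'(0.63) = 4.76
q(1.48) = 1.87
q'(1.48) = 4.88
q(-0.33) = -6.72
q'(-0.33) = 4.62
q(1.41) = 1.53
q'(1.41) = 4.87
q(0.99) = -0.50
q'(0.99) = 4.81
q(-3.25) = -19.63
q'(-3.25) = 4.22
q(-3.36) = -20.09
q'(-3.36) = 4.20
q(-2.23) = -15.26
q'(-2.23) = 4.36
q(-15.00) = -59.49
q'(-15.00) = 2.57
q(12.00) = 60.93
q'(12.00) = 6.35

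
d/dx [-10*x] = -10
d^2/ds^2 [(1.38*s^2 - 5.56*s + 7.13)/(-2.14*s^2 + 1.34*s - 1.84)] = (-7.105427357601e-15*s^4 + 43.010576*s^3 - 163.31196*s^2 - 8.68240799999998*s + 48.618136)/(9.800344*s^6 - 18.409992*s^5 + 36.807144*s^4 - 34.064408*s^3 + 31.647264*s^2 - 13.610112*s + 6.229504)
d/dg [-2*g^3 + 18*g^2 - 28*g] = -6*g^2 + 36*g - 28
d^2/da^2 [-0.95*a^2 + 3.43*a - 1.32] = -1.90000000000000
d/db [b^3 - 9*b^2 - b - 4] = 3*b^2 - 18*b - 1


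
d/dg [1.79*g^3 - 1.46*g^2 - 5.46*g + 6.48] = 5.37*g^2 - 2.92*g - 5.46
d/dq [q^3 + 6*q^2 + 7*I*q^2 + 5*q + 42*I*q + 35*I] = 3*q^2 + q*(12 + 14*I) + 5 + 42*I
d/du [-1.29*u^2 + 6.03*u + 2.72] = 6.03 - 2.58*u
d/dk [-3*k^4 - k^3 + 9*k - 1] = -12*k^3 - 3*k^2 + 9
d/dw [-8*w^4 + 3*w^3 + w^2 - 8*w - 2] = -32*w^3 + 9*w^2 + 2*w - 8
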